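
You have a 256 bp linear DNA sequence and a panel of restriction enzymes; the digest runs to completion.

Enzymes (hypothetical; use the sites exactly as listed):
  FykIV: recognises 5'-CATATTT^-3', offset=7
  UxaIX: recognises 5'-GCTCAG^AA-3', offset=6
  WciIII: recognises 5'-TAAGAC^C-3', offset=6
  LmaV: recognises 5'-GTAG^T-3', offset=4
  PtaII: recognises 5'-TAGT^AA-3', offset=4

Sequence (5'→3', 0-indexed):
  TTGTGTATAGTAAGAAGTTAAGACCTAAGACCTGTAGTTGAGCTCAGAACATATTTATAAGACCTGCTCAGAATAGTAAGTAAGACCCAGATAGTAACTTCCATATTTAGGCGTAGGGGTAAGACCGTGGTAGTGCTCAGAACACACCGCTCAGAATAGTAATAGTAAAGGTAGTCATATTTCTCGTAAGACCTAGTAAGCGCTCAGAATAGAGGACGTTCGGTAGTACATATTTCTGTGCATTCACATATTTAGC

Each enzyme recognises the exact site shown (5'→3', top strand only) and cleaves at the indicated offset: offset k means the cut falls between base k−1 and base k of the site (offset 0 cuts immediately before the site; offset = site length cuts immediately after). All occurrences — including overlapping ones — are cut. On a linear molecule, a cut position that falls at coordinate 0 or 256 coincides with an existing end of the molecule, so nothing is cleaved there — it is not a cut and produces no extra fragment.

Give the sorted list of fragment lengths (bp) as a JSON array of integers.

[3,5,6,6,6,6,7,7,7,8,8,8,8,9,9,9,9,10,10,10,11,13,13,14,17,18,19]

Scan for sites:
  FykIV CATATTT/7: at [49, 101, 175, 228, 246] ⇒ [56, 108, 182, 235, 253]
  UxaIX GCTCAGAA/6: at [41, 65, 134, 148, 201] ⇒ [47, 71, 140, 154, 207]
  WciIII TAAGACC/6: at [18, 25, 57, 80, 119, 186] ⇒ [24, 31, 63, 86, 125, 192]
  LmaV GTAGT/4: at [33, 129, 170, 222] ⇒ [37, 133, 174, 226]
  PtaII TAGTAA/4: at [7, 73, 91, 156, 162, 193] ⇒ [11, 77, 95, 160, 166, 197]

All cut coordinates (distinct, sorted): [11, 24, 31, 37, 47, 56, 63, 71, 77, 86, 95, 108, 125, 133, 140, 154, 160, 166, 174, 182, 192, 197, 207, 226, 235, 253]

Fragment lengths:
  [0,11): 11 bp
  [11,24): 13 bp
  [24,31): 7 bp
  [31,37): 6 bp
  [37,47): 10 bp
  [47,56): 9 bp
  [56,63): 7 bp
  [63,71): 8 bp
  [71,77): 6 bp
  [77,86): 9 bp
  [86,95): 9 bp
  [95,108): 13 bp
  [108,125): 17 bp
  [125,133): 8 bp
  [133,140): 7 bp
  [140,154): 14 bp
  [154,160): 6 bp
  [160,166): 6 bp
  [166,174): 8 bp
  [174,182): 8 bp
  [182,192): 10 bp
  [192,197): 5 bp
  [197,207): 10 bp
  [207,226): 19 bp
  [226,235): 9 bp
  [235,253): 18 bp
  [253,256): 3 bp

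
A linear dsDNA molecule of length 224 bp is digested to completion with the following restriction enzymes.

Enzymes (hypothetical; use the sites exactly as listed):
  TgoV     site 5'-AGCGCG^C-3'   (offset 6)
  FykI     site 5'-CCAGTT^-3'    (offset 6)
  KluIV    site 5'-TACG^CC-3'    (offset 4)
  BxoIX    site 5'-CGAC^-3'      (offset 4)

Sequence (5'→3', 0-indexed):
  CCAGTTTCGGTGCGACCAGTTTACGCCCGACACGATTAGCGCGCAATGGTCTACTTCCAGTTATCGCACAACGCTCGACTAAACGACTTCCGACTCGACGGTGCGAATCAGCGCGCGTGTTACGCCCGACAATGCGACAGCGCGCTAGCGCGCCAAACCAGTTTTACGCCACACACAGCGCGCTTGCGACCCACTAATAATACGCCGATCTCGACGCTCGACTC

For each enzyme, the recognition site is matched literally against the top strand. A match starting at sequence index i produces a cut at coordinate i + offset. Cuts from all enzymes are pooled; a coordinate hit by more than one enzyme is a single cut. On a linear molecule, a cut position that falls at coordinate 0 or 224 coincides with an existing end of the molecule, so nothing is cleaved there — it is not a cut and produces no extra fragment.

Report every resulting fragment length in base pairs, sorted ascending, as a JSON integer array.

Site scan:
  TgoV (AGCGCGC, off=6): starts [37, 109, 138, 146, 176] → cuts [43, 115, 144, 152, 182]
  FykI (CCAGTT, off=6): starts [0, 15, 56, 157] → cuts [6, 21, 62, 163]
  KluIV (TACGCC, off=4): starts [21, 120, 164, 200] → cuts [25, 124, 168, 204]
  BxoIX (CGAC, off=4): starts [12, 27, 75, 83, 90, 95, 126, 134, 186, 211, 218] → cuts [16, 31, 79, 87, 94, 99, 130, 138, 190, 215, 222]

Pooled cuts: [6, 16, 21, 25, 31, 43, 62, 79, 87, 94, 99, 115, 124, 130, 138, 144, 152, 163, 168, 182, 190, 204, 215, 222]

Fragment lengths:
  [0,6): 6 bp
  [6,16): 10 bp
  [16,21): 5 bp
  [21,25): 4 bp
  [25,31): 6 bp
  [31,43): 12 bp
  [43,62): 19 bp
  [62,79): 17 bp
  [79,87): 8 bp
  [87,94): 7 bp
  [94,99): 5 bp
  [99,115): 16 bp
  [115,124): 9 bp
  [124,130): 6 bp
  [130,138): 8 bp
  [138,144): 6 bp
  [144,152): 8 bp
  [152,163): 11 bp
  [163,168): 5 bp
  [168,182): 14 bp
  [182,190): 8 bp
  [190,204): 14 bp
  [204,215): 11 bp
  [215,222): 7 bp
  [222,224): 2 bp

[2,4,5,5,5,6,6,6,6,7,7,8,8,8,8,9,10,11,11,12,14,14,16,17,19]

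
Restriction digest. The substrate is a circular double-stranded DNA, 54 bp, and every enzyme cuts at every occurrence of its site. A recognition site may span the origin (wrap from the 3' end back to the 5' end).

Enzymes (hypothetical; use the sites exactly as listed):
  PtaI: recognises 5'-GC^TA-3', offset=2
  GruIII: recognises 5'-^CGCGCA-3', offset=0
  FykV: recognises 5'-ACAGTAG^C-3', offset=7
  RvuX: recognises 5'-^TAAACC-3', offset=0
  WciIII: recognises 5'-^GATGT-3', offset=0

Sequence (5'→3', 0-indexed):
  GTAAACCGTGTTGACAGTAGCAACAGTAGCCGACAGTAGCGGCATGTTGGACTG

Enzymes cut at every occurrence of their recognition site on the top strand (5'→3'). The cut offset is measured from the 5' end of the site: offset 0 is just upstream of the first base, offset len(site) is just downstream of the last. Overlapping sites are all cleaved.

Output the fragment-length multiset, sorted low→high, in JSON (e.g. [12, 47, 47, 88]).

[9,10,16,19]

Site scan:
  PtaI (GCTA, off=2): no sites
  GruIII (CGCGCA, off=0): no sites
  FykV (ACAGTAGC, off=7): starts [13, 22, 32] → cuts [20, 29, 39]
  RvuX (TAAACC, off=0): starts [1] → cuts [1]
  WciIII (GATGT, off=0): no sites

All cut coordinates (distinct, sorted): [1, 20, 29, 39]

Fragment lengths:
  1→20: 19 bp
  20→29: 9 bp
  29→39: 10 bp
  39→1 (wrap): 54-39+1 = 16 bp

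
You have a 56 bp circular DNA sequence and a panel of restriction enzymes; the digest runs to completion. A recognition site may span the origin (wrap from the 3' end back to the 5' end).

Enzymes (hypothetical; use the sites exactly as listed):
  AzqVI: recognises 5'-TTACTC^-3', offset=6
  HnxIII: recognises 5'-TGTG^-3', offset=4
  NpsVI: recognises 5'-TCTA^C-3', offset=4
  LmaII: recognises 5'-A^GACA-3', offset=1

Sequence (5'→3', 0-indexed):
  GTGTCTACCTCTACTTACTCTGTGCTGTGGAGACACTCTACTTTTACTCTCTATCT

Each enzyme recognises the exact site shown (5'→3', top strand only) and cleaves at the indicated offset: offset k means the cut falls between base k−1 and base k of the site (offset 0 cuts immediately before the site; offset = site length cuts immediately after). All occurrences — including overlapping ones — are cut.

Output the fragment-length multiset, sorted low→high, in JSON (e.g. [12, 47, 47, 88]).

[2,4,4,5,6,7,9,9,10]

Site scan:
  AzqVI TTACTC/6: at [14, 43] ⇒ [20, 49]
  HnxIII TGTG/4: at [20, 25, 55] ⇒ [3, 24, 29]
  NpsVI TCTAC/4: at [3, 9, 36] ⇒ [7, 13, 40]
  LmaII AGACA/1: at [30] ⇒ [31]

Pooled cuts: [3, 7, 13, 20, 24, 29, 31, 40, 49]

Fragment lengths:
  3→7: 4 bp
  7→13: 6 bp
  13→20: 7 bp
  20→24: 4 bp
  24→29: 5 bp
  29→31: 2 bp
  31→40: 9 bp
  40→49: 9 bp
  49→3 (wrap): 56-49+3 = 10 bp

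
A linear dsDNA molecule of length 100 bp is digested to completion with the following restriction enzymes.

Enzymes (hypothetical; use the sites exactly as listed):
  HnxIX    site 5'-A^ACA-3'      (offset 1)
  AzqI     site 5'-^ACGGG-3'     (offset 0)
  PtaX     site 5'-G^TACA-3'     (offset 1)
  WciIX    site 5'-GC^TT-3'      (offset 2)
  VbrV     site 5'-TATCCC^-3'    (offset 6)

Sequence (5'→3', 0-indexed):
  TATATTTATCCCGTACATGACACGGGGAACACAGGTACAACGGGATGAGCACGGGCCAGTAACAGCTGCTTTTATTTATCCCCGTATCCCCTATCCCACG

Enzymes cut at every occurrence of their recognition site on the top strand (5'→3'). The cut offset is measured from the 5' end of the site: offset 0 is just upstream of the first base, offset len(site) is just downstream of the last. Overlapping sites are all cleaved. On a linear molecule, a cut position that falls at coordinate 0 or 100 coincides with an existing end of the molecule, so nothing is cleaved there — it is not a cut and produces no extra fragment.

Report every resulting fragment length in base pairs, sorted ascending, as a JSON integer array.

[1,3,4,7,7,7,8,8,8,11,11,12,13]

Scan for sites:
  HnxIX AACA/1: at [27, 60] ⇒ [28, 61]
  AzqI ACGGG/0: at [21, 39, 50] ⇒ [21, 39, 50]
  PtaX GTACA/1: at [12, 34] ⇒ [13, 35]
  WciIX GCTT/2: at [67] ⇒ [69]
  VbrV TATCCC/6: at [6, 76, 84, 91] ⇒ [12, 82, 90, 97]

Pooled cuts: [12, 13, 21, 28, 35, 39, 50, 61, 69, 82, 90, 97]

Fragments:
  [0,12): 12 bp
  [12,13): 1 bp
  [13,21): 8 bp
  [21,28): 7 bp
  [28,35): 7 bp
  [35,39): 4 bp
  [39,50): 11 bp
  [50,61): 11 bp
  [61,69): 8 bp
  [69,82): 13 bp
  [82,90): 8 bp
  [90,97): 7 bp
  [97,100): 3 bp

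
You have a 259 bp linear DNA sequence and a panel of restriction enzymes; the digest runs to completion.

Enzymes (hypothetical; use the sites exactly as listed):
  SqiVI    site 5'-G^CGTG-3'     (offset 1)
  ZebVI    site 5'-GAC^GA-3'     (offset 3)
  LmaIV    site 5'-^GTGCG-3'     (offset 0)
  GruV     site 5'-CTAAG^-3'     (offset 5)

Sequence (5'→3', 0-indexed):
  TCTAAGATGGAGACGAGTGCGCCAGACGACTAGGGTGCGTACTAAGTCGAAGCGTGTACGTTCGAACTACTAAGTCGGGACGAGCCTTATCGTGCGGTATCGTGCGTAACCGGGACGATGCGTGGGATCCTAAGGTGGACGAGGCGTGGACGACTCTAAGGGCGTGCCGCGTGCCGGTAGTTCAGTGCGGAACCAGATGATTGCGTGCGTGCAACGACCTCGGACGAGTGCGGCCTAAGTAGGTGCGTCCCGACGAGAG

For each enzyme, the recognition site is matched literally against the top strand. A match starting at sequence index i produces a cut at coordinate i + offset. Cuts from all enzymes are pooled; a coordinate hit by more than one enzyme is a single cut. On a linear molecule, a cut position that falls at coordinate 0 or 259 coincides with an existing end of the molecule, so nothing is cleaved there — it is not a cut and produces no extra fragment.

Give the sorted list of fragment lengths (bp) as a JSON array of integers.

Scan for sites:
  SqiVI (GCGTG, off=1): starts [51, 119, 143, 161, 168, 202, 206] → cuts [52, 120, 144, 162, 169, 203, 207]
  ZebVI (GACGA, off=3): starts [11, 24, 78, 113, 137, 148, 222, 251] → cuts [14, 27, 81, 116, 140, 151, 225, 254]
  LmaIV (GTGCG, off=0): starts [16, 34, 91, 101, 184, 204, 227, 242] → cuts [16, 34, 91, 101, 184, 204, 227, 242]
  GruV (CTAAG, off=5): starts [1, 41, 69, 129, 155, 234] → cuts [6, 46, 74, 134, 160, 239]

Pooled cuts: [6, 14, 16, 27, 34, 46, 52, 74, 81, 91, 101, 116, 120, 134, 140, 144, 151, 160, 162, 169, 184, 203, 204, 207, 225, 227, 239, 242, 254]

Fragments:
  [0,6): 6 bp
  [6,14): 8 bp
  [14,16): 2 bp
  [16,27): 11 bp
  [27,34): 7 bp
  [34,46): 12 bp
  [46,52): 6 bp
  [52,74): 22 bp
  [74,81): 7 bp
  [81,91): 10 bp
  [91,101): 10 bp
  [101,116): 15 bp
  [116,120): 4 bp
  [120,134): 14 bp
  [134,140): 6 bp
  [140,144): 4 bp
  [144,151): 7 bp
  [151,160): 9 bp
  [160,162): 2 bp
  [162,169): 7 bp
  [169,184): 15 bp
  [184,203): 19 bp
  [203,204): 1 bp
  [204,207): 3 bp
  [207,225): 18 bp
  [225,227): 2 bp
  [227,239): 12 bp
  [239,242): 3 bp
  [242,254): 12 bp
  [254,259): 5 bp

[1,2,2,2,3,3,4,4,5,6,6,6,7,7,7,7,8,9,10,10,11,12,12,12,14,15,15,18,19,22]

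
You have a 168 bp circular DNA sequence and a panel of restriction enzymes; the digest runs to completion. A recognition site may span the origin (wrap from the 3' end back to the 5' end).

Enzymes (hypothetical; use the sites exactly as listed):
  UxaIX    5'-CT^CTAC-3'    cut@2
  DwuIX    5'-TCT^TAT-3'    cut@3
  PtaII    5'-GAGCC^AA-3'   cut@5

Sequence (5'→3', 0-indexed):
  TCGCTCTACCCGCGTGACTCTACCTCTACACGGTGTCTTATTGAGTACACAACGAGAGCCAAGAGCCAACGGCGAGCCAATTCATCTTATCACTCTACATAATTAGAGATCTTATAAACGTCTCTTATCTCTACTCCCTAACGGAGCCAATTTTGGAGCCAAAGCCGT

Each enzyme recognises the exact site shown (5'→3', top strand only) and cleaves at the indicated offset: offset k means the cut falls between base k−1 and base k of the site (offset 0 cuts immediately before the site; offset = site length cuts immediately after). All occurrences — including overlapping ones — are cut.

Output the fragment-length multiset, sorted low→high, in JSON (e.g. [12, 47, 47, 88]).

[5,6,7,7,9,11,12,13,13,13,14,18,18,22]

Per-enzyme occurrences:
  UxaIX CTCTAC/2: at [3, 17, 23, 92, 128] ⇒ [5, 19, 25, 94, 130]
  DwuIX TCTTAT/3: at [35, 84, 109, 122] ⇒ [38, 87, 112, 125]
  PtaII GAGCCAA/5: at [55, 62, 73, 143, 155] ⇒ [60, 67, 78, 148, 160]

Pooled cuts: [5, 19, 25, 38, 60, 67, 78, 87, 94, 112, 125, 130, 148, 160]

Fragments:
  5→19: 14 bp
  19→25: 6 bp
  25→38: 13 bp
  38→60: 22 bp
  60→67: 7 bp
  67→78: 11 bp
  78→87: 9 bp
  87→94: 7 bp
  94→112: 18 bp
  112→125: 13 bp
  125→130: 5 bp
  130→148: 18 bp
  148→160: 12 bp
  160→5 (wrap): 168-160+5 = 13 bp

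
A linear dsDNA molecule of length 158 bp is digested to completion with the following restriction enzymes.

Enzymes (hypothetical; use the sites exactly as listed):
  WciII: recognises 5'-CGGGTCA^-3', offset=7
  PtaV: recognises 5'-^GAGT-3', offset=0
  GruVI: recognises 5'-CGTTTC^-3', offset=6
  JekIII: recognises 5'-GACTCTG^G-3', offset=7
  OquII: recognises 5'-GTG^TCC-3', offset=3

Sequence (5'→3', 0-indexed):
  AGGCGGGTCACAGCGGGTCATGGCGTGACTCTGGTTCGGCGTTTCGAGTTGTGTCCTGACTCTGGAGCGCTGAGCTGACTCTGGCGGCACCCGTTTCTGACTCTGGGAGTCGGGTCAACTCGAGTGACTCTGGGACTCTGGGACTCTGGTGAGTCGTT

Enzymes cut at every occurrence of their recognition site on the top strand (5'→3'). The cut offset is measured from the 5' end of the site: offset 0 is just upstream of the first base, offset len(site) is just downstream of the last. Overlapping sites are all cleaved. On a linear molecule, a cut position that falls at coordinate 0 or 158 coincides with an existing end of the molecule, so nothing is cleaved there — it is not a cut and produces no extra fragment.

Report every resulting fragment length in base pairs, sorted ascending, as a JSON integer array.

Site scan:
  WciII CGGGTCA/7: at [3, 13, 110] ⇒ [10, 20, 117]
  PtaV GAGT/0: at [45, 106, 121, 150] ⇒ [45, 106, 121, 150]
  GruVI CGTTTC/6: at [39, 91] ⇒ [45, 97]
  JekIII GACTCTGG/7: at [26, 57, 76, 98, 125, 133, 141] ⇒ [33, 64, 83, 105, 132, 140, 148]
  OquII GTGTCC/3: at [50] ⇒ [53]

All cut coordinates (distinct, sorted): [10, 20, 33, 45, 53, 64, 83, 97, 105, 106, 117, 121, 132, 140, 148, 150]

Fragment lengths:
  [0,10): 10 bp
  [10,20): 10 bp
  [20,33): 13 bp
  [33,45): 12 bp
  [45,53): 8 bp
  [53,64): 11 bp
  [64,83): 19 bp
  [83,97): 14 bp
  [97,105): 8 bp
  [105,106): 1 bp
  [106,117): 11 bp
  [117,121): 4 bp
  [121,132): 11 bp
  [132,140): 8 bp
  [140,148): 8 bp
  [148,150): 2 bp
  [150,158): 8 bp

[1,2,4,8,8,8,8,8,10,10,11,11,11,12,13,14,19]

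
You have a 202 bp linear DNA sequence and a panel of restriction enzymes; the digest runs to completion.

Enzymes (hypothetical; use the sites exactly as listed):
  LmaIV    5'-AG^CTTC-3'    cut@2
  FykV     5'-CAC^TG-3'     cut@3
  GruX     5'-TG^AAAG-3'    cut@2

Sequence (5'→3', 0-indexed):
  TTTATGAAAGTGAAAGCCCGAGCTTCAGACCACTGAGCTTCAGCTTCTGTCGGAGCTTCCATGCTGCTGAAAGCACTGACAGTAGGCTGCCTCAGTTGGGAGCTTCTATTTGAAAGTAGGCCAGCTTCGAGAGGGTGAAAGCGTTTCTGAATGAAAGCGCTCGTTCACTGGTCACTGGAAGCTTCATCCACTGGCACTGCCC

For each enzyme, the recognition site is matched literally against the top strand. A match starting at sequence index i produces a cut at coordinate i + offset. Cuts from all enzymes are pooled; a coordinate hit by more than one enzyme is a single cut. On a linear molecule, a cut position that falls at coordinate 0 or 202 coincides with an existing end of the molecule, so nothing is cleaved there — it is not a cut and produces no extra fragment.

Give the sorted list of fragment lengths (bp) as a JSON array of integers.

[4,5,6,6,6,6,6,7,7,10,10,10,11,12,12,13,14,15,16,26]

Site scan:
  LmaIV (AGCTTC, off=2): starts [20, 35, 41, 53, 100, 122, 179] → cuts [22, 37, 43, 55, 102, 124, 181]
  FykV (CACTG, off=3): starts [30, 73, 165, 172, 188, 194] → cuts [33, 76, 168, 175, 191, 197]
  GruX (TGAAAG, off=2): starts [4, 10, 67, 110, 135, 151] → cuts [6, 12, 69, 112, 137, 153]

All cut coordinates (distinct, sorted): [6, 12, 22, 33, 37, 43, 55, 69, 76, 102, 112, 124, 137, 153, 168, 175, 181, 191, 197]

Fragment lengths:
  [0,6): 6 bp
  [6,12): 6 bp
  [12,22): 10 bp
  [22,33): 11 bp
  [33,37): 4 bp
  [37,43): 6 bp
  [43,55): 12 bp
  [55,69): 14 bp
  [69,76): 7 bp
  [76,102): 26 bp
  [102,112): 10 bp
  [112,124): 12 bp
  [124,137): 13 bp
  [137,153): 16 bp
  [153,168): 15 bp
  [168,175): 7 bp
  [175,181): 6 bp
  [181,191): 10 bp
  [191,197): 6 bp
  [197,202): 5 bp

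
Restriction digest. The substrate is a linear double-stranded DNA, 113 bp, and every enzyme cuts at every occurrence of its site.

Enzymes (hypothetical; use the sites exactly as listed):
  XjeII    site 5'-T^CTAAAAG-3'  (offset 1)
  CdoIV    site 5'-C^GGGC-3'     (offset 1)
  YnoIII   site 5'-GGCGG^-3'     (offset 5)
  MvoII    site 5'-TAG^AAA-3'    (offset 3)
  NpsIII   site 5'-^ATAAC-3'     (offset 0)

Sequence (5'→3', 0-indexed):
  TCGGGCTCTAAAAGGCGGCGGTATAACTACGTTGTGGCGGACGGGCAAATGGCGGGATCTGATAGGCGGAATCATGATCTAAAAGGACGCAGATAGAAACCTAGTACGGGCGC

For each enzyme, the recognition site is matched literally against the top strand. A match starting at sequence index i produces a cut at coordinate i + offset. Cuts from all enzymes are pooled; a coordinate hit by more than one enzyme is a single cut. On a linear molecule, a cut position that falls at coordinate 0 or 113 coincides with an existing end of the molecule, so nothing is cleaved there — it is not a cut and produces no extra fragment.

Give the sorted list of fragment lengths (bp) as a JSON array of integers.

Scan for sites:
  XjeII TCTAAAAG/1: at [6, 77] ⇒ [7, 78]
  CdoIV CGGGC/1: at [1, 41, 106] ⇒ [2, 42, 107]
  YnoIII GGCGG/5: at [13, 16, 35, 50, 64] ⇒ [18, 21, 40, 55, 69]
  MvoII TAGAAA/3: at [93] ⇒ [96]
  NpsIII ATAAC/0: at [22] ⇒ [22]

Pooled cuts: [2, 7, 18, 21, 22, 40, 42, 55, 69, 78, 96, 107]

Fragment lengths:
  [0,2): 2 bp
  [2,7): 5 bp
  [7,18): 11 bp
  [18,21): 3 bp
  [21,22): 1 bp
  [22,40): 18 bp
  [40,42): 2 bp
  [42,55): 13 bp
  [55,69): 14 bp
  [69,78): 9 bp
  [78,96): 18 bp
  [96,107): 11 bp
  [107,113): 6 bp

[1,2,2,3,5,6,9,11,11,13,14,18,18]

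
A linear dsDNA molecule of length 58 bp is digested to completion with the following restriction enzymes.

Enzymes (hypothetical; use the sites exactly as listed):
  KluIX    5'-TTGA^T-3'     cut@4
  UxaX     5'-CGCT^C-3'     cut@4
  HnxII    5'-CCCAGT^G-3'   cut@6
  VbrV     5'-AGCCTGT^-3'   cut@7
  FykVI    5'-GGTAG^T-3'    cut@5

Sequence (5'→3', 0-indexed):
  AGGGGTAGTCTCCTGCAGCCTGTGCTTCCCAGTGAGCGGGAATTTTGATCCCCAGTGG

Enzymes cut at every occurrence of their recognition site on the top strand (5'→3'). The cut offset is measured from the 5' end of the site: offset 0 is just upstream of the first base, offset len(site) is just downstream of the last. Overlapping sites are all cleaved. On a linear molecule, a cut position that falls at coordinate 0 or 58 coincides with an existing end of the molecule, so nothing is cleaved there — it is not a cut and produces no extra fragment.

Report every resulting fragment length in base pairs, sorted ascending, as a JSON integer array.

[2,8,8,10,15,15]

Scan for sites:
  KluIX TTGAT/4: at [44] ⇒ [48]
  UxaX (CGCTC, off=4): no sites
  HnxII CCCAGTG/6: at [27, 50] ⇒ [33, 56]
  VbrV AGCCTGT/7: at [16] ⇒ [23]
  FykVI GGTAGT/5: at [3] ⇒ [8]

Pooled cuts: [8, 23, 33, 48, 56]

Fragments:
  [0,8): 8 bp
  [8,23): 15 bp
  [23,33): 10 bp
  [33,48): 15 bp
  [48,56): 8 bp
  [56,58): 2 bp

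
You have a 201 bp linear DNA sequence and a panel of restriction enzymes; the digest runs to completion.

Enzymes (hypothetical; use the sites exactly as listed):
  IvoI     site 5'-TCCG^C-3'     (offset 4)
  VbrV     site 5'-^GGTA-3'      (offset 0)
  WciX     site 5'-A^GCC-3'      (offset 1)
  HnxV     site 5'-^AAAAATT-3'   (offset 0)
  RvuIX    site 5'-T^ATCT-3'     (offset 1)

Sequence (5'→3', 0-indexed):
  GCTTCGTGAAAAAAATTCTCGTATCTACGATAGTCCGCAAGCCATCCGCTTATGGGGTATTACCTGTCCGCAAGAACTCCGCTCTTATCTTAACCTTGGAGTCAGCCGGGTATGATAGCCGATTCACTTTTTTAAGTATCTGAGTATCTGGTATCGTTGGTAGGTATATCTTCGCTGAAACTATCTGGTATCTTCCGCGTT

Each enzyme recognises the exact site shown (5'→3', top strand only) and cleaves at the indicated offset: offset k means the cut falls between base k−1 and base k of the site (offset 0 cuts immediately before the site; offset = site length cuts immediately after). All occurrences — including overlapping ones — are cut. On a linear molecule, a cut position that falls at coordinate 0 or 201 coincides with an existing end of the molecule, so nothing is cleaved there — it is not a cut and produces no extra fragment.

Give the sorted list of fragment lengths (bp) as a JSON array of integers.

[3,3,4,4,4,4,4,5,5,7,8,8,8,9,9,10,11,12,15,15,15,18,20]

Per-enzyme occurrences:
  IvoI TCCGC/4: at [33, 44, 66, 77, 193] ⇒ [37, 48, 70, 81, 197]
  VbrV GGTA/0: at [55, 108, 149, 158, 162, 186] ⇒ [55, 108, 149, 158, 162, 186]
  WciX AGCC/1: at [39, 103, 116] ⇒ [40, 104, 117]
  HnxV AAAAATT/0: at [10] ⇒ [10]
  RvuIX TATCT/1: at [21, 85, 136, 144, 166, 181, 188] ⇒ [22, 86, 137, 145, 167, 182, 189]

All cut coordinates (distinct, sorted): [10, 22, 37, 40, 48, 55, 70, 81, 86, 104, 108, 117, 137, 145, 149, 158, 162, 167, 182, 186, 189, 197]

Fragments:
  [0,10): 10 bp
  [10,22): 12 bp
  [22,37): 15 bp
  [37,40): 3 bp
  [40,48): 8 bp
  [48,55): 7 bp
  [55,70): 15 bp
  [70,81): 11 bp
  [81,86): 5 bp
  [86,104): 18 bp
  [104,108): 4 bp
  [108,117): 9 bp
  [117,137): 20 bp
  [137,145): 8 bp
  [145,149): 4 bp
  [149,158): 9 bp
  [158,162): 4 bp
  [162,167): 5 bp
  [167,182): 15 bp
  [182,186): 4 bp
  [186,189): 3 bp
  [189,197): 8 bp
  [197,201): 4 bp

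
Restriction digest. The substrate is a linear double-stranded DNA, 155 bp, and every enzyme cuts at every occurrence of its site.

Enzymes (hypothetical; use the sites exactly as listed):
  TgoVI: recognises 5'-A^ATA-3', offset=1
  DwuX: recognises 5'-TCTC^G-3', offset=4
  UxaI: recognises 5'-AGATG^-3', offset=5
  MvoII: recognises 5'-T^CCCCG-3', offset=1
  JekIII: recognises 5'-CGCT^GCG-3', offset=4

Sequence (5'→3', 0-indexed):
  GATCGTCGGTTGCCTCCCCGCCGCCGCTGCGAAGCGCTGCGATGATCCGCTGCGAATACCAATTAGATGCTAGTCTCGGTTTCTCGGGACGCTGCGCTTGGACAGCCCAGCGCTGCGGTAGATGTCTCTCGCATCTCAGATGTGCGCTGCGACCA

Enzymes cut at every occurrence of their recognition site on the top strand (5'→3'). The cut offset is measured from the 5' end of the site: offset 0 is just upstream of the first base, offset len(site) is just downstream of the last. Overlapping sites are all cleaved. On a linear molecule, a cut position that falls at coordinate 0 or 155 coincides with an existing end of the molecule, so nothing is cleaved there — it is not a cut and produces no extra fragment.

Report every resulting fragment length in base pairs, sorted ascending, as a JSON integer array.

Site scan:
  TgoVI AATA/1: at [54] ⇒ [55]
  DwuX TCTCG/4: at [73, 81, 126] ⇒ [77, 85, 130]
  UxaI AGATG/5: at [64, 119, 137] ⇒ [69, 124, 142]
  MvoII TCCCCG/1: at [14] ⇒ [15]
  JekIII CGCTGCG/4: at [24, 34, 47, 89, 110, 144] ⇒ [28, 38, 51, 93, 114, 148]

Pooled cuts: [15, 28, 38, 51, 55, 69, 77, 85, 93, 114, 124, 130, 142, 148]

Fragments:
  [0,15): 15 bp
  [15,28): 13 bp
  [28,38): 10 bp
  [38,51): 13 bp
  [51,55): 4 bp
  [55,69): 14 bp
  [69,77): 8 bp
  [77,85): 8 bp
  [85,93): 8 bp
  [93,114): 21 bp
  [114,124): 10 bp
  [124,130): 6 bp
  [130,142): 12 bp
  [142,148): 6 bp
  [148,155): 7 bp

[4,6,6,7,8,8,8,10,10,12,13,13,14,15,21]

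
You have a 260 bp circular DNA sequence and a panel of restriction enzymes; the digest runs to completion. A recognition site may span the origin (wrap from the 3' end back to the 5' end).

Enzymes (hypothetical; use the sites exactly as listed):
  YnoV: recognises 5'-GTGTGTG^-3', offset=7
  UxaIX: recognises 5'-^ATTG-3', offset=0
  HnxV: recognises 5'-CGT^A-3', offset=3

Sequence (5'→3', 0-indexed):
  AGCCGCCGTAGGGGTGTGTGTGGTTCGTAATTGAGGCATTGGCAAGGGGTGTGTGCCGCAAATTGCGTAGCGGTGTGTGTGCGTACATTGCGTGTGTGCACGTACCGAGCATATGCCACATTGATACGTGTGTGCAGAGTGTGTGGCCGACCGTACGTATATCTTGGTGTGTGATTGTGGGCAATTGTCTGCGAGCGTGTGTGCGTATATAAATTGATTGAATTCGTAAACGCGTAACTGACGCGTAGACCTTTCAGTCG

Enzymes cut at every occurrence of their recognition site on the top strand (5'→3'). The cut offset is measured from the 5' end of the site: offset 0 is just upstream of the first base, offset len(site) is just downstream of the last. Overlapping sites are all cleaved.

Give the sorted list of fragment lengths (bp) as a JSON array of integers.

Site scan:
  YnoV GTGTGTG/7: at [13, 15, 48, 72, 74, 91, 127, 138, 166, 196] ⇒ [20, 22, 55, 79, 81, 98, 134, 145, 173, 203]
  UxaIX ATTG/0: at [29, 37, 61, 86, 119, 173, 183, 212, 216] ⇒ [29, 37, 61, 86, 119, 173, 183, 212, 216]
  HnxV CGTA/3: at [6, 25, 65, 81, 100, 151, 155, 203, 224, 232, 243] ⇒ [9, 28, 68, 84, 103, 154, 158, 206, 227, 235, 246]

All cut coordinates (distinct, sorted): [9, 20, 22, 28, 29, 37, 55, 61, 68, 79, 81, 84, 86, 98, 103, 119, 134, 145, 154, 158, 173, 183, 203, 206, 212, 216, 227, 235, 246]

Fragment lengths:
  9→20: 11 bp
  20→22: 2 bp
  22→28: 6 bp
  28→29: 1 bp
  29→37: 8 bp
  37→55: 18 bp
  55→61: 6 bp
  61→68: 7 bp
  68→79: 11 bp
  79→81: 2 bp
  81→84: 3 bp
  84→86: 2 bp
  86→98: 12 bp
  98→103: 5 bp
  103→119: 16 bp
  119→134: 15 bp
  134→145: 11 bp
  145→154: 9 bp
  154→158: 4 bp
  158→173: 15 bp
  173→183: 10 bp
  183→203: 20 bp
  203→206: 3 bp
  206→212: 6 bp
  212→216: 4 bp
  216→227: 11 bp
  227→235: 8 bp
  235→246: 11 bp
  246→9 (wrap): 260-246+9 = 23 bp

[1,2,2,2,3,3,4,4,5,6,6,6,7,8,8,9,10,11,11,11,11,11,12,15,15,16,18,20,23]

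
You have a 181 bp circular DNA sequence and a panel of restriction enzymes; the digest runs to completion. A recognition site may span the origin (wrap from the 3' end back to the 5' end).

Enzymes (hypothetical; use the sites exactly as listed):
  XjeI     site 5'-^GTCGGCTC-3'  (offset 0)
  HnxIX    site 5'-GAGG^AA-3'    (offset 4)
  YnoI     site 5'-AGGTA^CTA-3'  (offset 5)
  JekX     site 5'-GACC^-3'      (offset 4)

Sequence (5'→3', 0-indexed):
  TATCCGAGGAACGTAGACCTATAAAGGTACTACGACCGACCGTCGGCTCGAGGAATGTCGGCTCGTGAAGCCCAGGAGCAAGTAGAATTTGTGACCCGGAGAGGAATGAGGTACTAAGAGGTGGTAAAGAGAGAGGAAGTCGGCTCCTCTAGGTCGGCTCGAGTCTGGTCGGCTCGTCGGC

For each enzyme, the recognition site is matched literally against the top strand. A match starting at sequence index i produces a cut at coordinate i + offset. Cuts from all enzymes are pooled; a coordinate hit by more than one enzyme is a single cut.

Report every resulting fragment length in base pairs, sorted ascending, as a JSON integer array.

[2,3,4,8,8,9,10,10,12,14,15,23,23,40]

Scan for sites:
  XjeI (GTCGGCTC, off=0): starts [41, 56, 138, 152, 167] → cuts [41, 56, 138, 152, 167]
  HnxIX (GAGGAA, off=4): starts [5, 49, 100, 132] → cuts [9, 53, 104, 136]
  YnoI (AGGTACTA, off=5): starts [24, 108] → cuts [29, 113]
  JekX (GACC, off=4): starts [15, 33, 37, 92] → cuts [19, 37, 41, 96]

Pooled cuts: [9, 19, 29, 37, 41, 53, 56, 96, 104, 113, 136, 138, 152, 167]

Fragment lengths:
  9→19: 10 bp
  19→29: 10 bp
  29→37: 8 bp
  37→41: 4 bp
  41→53: 12 bp
  53→56: 3 bp
  56→96: 40 bp
  96→104: 8 bp
  104→113: 9 bp
  113→136: 23 bp
  136→138: 2 bp
  138→152: 14 bp
  152→167: 15 bp
  167→9 (wrap): 181-167+9 = 23 bp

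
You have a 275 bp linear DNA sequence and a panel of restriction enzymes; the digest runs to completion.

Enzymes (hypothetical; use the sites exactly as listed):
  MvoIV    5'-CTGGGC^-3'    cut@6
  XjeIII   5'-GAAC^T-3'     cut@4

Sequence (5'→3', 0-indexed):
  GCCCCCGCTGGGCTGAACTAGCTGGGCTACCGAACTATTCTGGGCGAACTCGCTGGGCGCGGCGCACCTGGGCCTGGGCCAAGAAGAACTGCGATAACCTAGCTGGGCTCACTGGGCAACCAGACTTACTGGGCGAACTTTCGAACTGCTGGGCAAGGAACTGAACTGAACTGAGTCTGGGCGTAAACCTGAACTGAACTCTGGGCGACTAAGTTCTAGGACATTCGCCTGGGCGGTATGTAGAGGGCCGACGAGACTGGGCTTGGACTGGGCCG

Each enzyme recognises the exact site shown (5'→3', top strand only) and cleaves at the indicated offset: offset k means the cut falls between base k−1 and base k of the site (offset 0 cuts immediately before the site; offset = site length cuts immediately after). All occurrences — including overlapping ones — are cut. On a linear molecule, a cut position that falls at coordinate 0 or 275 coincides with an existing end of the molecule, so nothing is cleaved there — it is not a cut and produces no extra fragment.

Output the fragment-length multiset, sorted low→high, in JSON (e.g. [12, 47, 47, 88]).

Per-enzyme occurrences:
  MvoIV (CTGGGC, off=6): starts [7, 21, 39, 52, 67, 73, 102, 111, 128, 148, 176, 200, 228, 256, 267] → cuts [13, 27, 45, 58, 73, 79, 108, 117, 134, 154, 182, 206, 234, 262, 273]
  XjeIII (GAACT, off=4): starts [14, 31, 45, 85, 134, 142, 157, 162, 167, 190, 195] → cuts [18, 35, 49, 89, 138, 146, 161, 166, 171, 194, 199]

All cut coordinates (distinct, sorted): [13, 18, 27, 35, 45, 49, 58, 73, 79, 89, 108, 117, 134, 138, 146, 154, 161, 166, 171, 182, 194, 199, 206, 234, 262, 273]

Fragment lengths:
  [0,13): 13 bp
  [13,18): 5 bp
  [18,27): 9 bp
  [27,35): 8 bp
  [35,45): 10 bp
  [45,49): 4 bp
  [49,58): 9 bp
  [58,73): 15 bp
  [73,79): 6 bp
  [79,89): 10 bp
  [89,108): 19 bp
  [108,117): 9 bp
  [117,134): 17 bp
  [134,138): 4 bp
  [138,146): 8 bp
  [146,154): 8 bp
  [154,161): 7 bp
  [161,166): 5 bp
  [166,171): 5 bp
  [171,182): 11 bp
  [182,194): 12 bp
  [194,199): 5 bp
  [199,206): 7 bp
  [206,234): 28 bp
  [234,262): 28 bp
  [262,273): 11 bp
  [273,275): 2 bp

[2,4,4,5,5,5,5,6,7,7,8,8,8,9,9,9,10,10,11,11,12,13,15,17,19,28,28]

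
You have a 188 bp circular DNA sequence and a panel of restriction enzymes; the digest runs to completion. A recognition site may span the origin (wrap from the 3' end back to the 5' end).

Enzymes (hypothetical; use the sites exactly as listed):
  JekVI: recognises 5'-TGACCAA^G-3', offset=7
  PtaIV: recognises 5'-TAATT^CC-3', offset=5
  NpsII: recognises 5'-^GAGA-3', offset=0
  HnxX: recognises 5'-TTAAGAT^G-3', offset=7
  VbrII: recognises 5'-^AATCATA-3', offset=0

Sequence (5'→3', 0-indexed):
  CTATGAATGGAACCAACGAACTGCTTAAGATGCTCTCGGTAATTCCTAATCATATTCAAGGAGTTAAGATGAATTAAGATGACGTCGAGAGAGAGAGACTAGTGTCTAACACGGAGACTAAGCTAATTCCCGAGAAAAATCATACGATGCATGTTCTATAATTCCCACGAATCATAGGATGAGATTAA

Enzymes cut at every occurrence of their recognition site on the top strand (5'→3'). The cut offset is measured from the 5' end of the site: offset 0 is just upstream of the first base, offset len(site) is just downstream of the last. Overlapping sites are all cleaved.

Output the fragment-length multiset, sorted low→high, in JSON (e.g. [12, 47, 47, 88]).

Site scan:
  JekVI (TGACCAAG, off=7): no sites
  PtaIV (TAATTCC, off=5): starts [39, 123, 158] → cuts [44, 128, 163]
  NpsII (GAGA, off=0): starts [86, 88, 90, 92, 94, 113, 131, 180] → cuts [86, 88, 90, 92, 94, 113, 131, 180]
  HnxX (TTAAGATG, off=7): starts [24, 63, 73] → cuts [31, 70, 80]
  VbrII (AATCATA, off=0): starts [47, 137, 169] → cuts [47, 137, 169]

Pooled cuts: [31, 44, 47, 70, 80, 86, 88, 90, 92, 94, 113, 128, 131, 137, 163, 169, 180]

Fragments:
  31→44: 13 bp
  44→47: 3 bp
  47→70: 23 bp
  70→80: 10 bp
  80→86: 6 bp
  86→88: 2 bp
  88→90: 2 bp
  90→92: 2 bp
  92→94: 2 bp
  94→113: 19 bp
  113→128: 15 bp
  128→131: 3 bp
  131→137: 6 bp
  137→163: 26 bp
  163→169: 6 bp
  169→180: 11 bp
  180→31 (wrap): 188-180+31 = 39 bp

[2,2,2,2,3,3,6,6,6,10,11,13,15,19,23,26,39]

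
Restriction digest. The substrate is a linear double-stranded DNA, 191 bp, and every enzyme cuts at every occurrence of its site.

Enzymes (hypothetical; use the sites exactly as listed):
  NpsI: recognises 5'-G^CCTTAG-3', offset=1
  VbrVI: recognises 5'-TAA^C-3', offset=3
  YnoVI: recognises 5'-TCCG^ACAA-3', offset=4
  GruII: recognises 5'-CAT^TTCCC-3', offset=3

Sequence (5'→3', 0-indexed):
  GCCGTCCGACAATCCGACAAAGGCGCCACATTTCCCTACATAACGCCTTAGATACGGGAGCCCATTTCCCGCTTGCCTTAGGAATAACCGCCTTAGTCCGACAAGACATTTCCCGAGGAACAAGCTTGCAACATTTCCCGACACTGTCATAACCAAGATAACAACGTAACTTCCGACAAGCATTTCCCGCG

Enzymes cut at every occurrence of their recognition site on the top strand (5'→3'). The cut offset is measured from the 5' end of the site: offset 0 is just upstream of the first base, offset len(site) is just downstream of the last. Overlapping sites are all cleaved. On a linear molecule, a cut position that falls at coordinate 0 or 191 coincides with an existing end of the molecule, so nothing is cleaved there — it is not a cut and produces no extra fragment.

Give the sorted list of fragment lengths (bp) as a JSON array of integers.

[2,3,6,8,8,8,8,8,9,9,10,10,12,12,15,18,20,25]

Site scan:
  NpsI GCCTTAG/1: at [44, 74, 89] ⇒ [45, 75, 90]
  VbrVI TAAC/3: at [40, 84, 149, 158, 166] ⇒ [43, 87, 152, 161, 169]
  YnoVI TCCGACAA/4: at [4, 12, 96, 171] ⇒ [8, 16, 100, 175]
  GruII CATTTCCC/3: at [28, 62, 106, 131, 180] ⇒ [31, 65, 109, 134, 183]

Pooled cuts: [8, 16, 31, 43, 45, 65, 75, 87, 90, 100, 109, 134, 152, 161, 169, 175, 183]

Fragment lengths:
  [0,8): 8 bp
  [8,16): 8 bp
  [16,31): 15 bp
  [31,43): 12 bp
  [43,45): 2 bp
  [45,65): 20 bp
  [65,75): 10 bp
  [75,87): 12 bp
  [87,90): 3 bp
  [90,100): 10 bp
  [100,109): 9 bp
  [109,134): 25 bp
  [134,152): 18 bp
  [152,161): 9 bp
  [161,169): 8 bp
  [169,175): 6 bp
  [175,183): 8 bp
  [183,191): 8 bp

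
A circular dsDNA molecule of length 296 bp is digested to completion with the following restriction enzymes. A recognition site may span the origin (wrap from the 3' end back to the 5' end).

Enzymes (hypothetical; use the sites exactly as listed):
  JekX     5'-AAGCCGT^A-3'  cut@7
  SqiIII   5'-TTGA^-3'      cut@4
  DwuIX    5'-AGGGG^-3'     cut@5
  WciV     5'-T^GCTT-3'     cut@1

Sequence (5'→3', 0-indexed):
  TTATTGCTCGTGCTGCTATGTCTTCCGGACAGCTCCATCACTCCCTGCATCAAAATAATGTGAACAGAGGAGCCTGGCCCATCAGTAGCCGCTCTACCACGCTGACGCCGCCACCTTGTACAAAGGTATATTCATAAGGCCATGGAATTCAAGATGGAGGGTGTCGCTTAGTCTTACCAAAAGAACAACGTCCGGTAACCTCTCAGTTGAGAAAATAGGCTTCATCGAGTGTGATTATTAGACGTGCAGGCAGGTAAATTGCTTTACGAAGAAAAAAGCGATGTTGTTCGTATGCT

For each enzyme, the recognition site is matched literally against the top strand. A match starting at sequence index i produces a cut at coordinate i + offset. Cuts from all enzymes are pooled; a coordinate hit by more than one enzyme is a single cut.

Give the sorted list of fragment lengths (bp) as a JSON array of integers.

[33,50,213]

Per-enzyme occurrences:
  JekX (AAGCCGTA, off=7): no sites
  SqiIII (TTGA, off=4): starts [206] → cuts [210]
  DwuIX (AGGGG, off=5): no sites
  WciV (TGCTT, off=1): starts [259, 292] → cuts [260, 293]

All cut coordinates (distinct, sorted): [210, 260, 293]

Fragments:
  210→260: 50 bp
  260→293: 33 bp
  293→210 (wrap): 296-293+210 = 213 bp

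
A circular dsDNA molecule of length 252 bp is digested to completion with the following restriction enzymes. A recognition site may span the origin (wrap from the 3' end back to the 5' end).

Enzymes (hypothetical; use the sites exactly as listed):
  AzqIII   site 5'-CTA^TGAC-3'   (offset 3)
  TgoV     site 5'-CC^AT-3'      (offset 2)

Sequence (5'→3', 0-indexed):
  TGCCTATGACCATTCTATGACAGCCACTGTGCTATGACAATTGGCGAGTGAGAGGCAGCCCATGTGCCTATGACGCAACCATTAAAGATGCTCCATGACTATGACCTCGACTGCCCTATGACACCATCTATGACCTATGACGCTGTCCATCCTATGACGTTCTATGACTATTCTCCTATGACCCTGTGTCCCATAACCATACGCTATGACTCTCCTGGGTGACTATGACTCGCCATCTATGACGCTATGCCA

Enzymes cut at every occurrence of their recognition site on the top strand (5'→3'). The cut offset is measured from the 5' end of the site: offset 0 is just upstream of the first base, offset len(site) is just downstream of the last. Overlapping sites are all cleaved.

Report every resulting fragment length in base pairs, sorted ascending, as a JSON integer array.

Site scan:
  AzqIII (CTATGAC, off=3): starts [3, 14, 31, 67, 98, 115, 127, 134, 151, 161, 175, 203, 222, 236] → cuts [6, 17, 34, 70, 101, 118, 130, 137, 154, 164, 178, 206, 225, 239]
  TgoV (CCAT, off=2): starts [9, 59, 78, 92, 123, 146, 190, 196, 232, 249] → cuts [11, 61, 80, 94, 125, 148, 192, 198, 234, 251]

All cut coordinates (distinct, sorted): [6, 11, 17, 34, 61, 70, 80, 94, 101, 118, 125, 130, 137, 148, 154, 164, 178, 192, 198, 206, 225, 234, 239, 251]

Fragment lengths:
  6→11: 5 bp
  11→17: 6 bp
  17→34: 17 bp
  34→61: 27 bp
  61→70: 9 bp
  70→80: 10 bp
  80→94: 14 bp
  94→101: 7 bp
  101→118: 17 bp
  118→125: 7 bp
  125→130: 5 bp
  130→137: 7 bp
  137→148: 11 bp
  148→154: 6 bp
  154→164: 10 bp
  164→178: 14 bp
  178→192: 14 bp
  192→198: 6 bp
  198→206: 8 bp
  206→225: 19 bp
  225→234: 9 bp
  234→239: 5 bp
  239→251: 12 bp
  251→6 (wrap): 252-251+6 = 7 bp

[5,5,5,6,6,6,7,7,7,7,8,9,9,10,10,11,12,14,14,14,17,17,19,27]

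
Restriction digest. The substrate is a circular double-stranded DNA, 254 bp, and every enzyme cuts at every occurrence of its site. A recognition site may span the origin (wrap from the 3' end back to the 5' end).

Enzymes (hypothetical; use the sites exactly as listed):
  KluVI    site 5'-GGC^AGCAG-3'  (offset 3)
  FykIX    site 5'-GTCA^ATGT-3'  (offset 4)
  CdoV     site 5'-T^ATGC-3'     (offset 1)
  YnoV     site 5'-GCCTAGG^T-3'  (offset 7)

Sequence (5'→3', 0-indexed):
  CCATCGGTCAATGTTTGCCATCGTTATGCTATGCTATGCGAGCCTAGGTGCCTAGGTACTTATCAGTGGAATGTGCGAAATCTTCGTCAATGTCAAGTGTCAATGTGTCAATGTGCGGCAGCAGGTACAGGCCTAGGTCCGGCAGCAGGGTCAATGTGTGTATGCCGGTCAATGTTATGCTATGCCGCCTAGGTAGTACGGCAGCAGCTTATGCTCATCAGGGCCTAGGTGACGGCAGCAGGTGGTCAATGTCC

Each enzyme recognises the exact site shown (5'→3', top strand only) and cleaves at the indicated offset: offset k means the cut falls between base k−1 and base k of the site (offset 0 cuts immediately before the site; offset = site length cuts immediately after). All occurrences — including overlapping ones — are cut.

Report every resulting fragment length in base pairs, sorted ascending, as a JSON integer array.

[5,5,5,5,6,7,8,8,8,8,9,9,10,10,12,12,13,13,15,16,18,19,33]

Site scan:
  KluVI (GGCAGCAG, off=3): starts [116, 140, 199, 233] → cuts [119, 143, 202, 236]
  FykIX (GTCAATGT, off=4): starts [6, 85, 98, 106, 149, 167, 244] → cuts [10, 89, 102, 110, 153, 171, 248]
  CdoV (TATGC, off=1): starts [24, 29, 34, 160, 175, 180, 209] → cuts [25, 30, 35, 161, 176, 181, 210]
  YnoV (GCCTAGGT, off=7): starts [41, 49, 130, 186, 222] → cuts [48, 56, 137, 193, 229]

All cut coordinates (distinct, sorted): [10, 25, 30, 35, 48, 56, 89, 102, 110, 119, 137, 143, 153, 161, 171, 176, 181, 193, 202, 210, 229, 236, 248]

Fragments:
  10→25: 15 bp
  25→30: 5 bp
  30→35: 5 bp
  35→48: 13 bp
  48→56: 8 bp
  56→89: 33 bp
  89→102: 13 bp
  102→110: 8 bp
  110→119: 9 bp
  119→137: 18 bp
  137→143: 6 bp
  143→153: 10 bp
  153→161: 8 bp
  161→171: 10 bp
  171→176: 5 bp
  176→181: 5 bp
  181→193: 12 bp
  193→202: 9 bp
  202→210: 8 bp
  210→229: 19 bp
  229→236: 7 bp
  236→248: 12 bp
  248→10 (wrap): 254-248+10 = 16 bp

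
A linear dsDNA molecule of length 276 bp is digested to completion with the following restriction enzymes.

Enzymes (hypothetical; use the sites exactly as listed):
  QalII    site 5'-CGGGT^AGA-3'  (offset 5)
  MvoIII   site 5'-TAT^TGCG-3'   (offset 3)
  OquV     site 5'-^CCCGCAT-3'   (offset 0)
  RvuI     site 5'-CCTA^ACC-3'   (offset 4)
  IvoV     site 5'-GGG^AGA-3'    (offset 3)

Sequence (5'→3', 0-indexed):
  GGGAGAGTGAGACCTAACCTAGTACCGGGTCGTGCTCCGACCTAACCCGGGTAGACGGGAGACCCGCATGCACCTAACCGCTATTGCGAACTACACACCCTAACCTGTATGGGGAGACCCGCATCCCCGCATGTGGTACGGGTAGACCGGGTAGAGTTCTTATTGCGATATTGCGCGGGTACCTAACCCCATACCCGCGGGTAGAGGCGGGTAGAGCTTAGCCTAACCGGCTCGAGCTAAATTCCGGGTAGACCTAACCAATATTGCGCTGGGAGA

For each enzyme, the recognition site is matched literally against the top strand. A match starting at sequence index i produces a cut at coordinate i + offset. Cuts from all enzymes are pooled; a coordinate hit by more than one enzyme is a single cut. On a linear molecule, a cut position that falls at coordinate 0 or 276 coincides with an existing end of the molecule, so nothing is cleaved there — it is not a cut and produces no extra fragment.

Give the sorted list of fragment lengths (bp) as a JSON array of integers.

Scan for sites:
  QalII CGGGTAGA/5: at [47, 138, 147, 197, 207, 244] ⇒ [52, 143, 152, 202, 212, 249]
  MvoIII TATTGCG/3: at [81, 160, 168, 261] ⇒ [84, 163, 171, 264]
  OquV CCCGCAT/0: at [62, 117, 125] ⇒ [62, 117, 125]
  RvuI CCTAACC/4: at [12, 40, 72, 98, 181, 221, 252] ⇒ [16, 44, 76, 102, 185, 225, 256]
  IvoV GGGAGA/3: at [0, 56, 111, 270] ⇒ [3, 59, 114, 273]

Pooled cuts: [3, 16, 44, 52, 59, 62, 76, 84, 102, 114, 117, 125, 143, 152, 163, 171, 185, 202, 212, 225, 249, 256, 264, 273]

Fragments:
  [0,3): 3 bp
  [3,16): 13 bp
  [16,44): 28 bp
  [44,52): 8 bp
  [52,59): 7 bp
  [59,62): 3 bp
  [62,76): 14 bp
  [76,84): 8 bp
  [84,102): 18 bp
  [102,114): 12 bp
  [114,117): 3 bp
  [117,125): 8 bp
  [125,143): 18 bp
  [143,152): 9 bp
  [152,163): 11 bp
  [163,171): 8 bp
  [171,185): 14 bp
  [185,202): 17 bp
  [202,212): 10 bp
  [212,225): 13 bp
  [225,249): 24 bp
  [249,256): 7 bp
  [256,264): 8 bp
  [264,273): 9 bp
  [273,276): 3 bp

[3,3,3,3,7,7,8,8,8,8,8,9,9,10,11,12,13,13,14,14,17,18,18,24,28]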